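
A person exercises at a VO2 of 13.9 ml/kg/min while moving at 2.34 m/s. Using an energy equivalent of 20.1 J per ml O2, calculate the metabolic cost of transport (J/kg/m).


Power per kg = VO2 * 20.1 / 60
Power per kg = 13.9 * 20.1 / 60 = 4.6565 W/kg
Cost = power_per_kg / speed
Cost = 4.6565 / 2.34
Cost = 1.9900


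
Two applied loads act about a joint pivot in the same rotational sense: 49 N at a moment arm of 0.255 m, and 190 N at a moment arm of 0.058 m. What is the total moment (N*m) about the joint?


M = F1 * d1 + F2 * d2
M = 49 * 0.255 + 190 * 0.058
M = 12.4950 + 11.0200
M = 23.5150


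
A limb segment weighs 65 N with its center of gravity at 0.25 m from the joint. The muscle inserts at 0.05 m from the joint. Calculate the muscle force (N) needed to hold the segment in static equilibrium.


F_muscle = W * d_load / d_muscle
F_muscle = 65 * 0.25 / 0.05
Numerator = 16.2500
F_muscle = 325.0000


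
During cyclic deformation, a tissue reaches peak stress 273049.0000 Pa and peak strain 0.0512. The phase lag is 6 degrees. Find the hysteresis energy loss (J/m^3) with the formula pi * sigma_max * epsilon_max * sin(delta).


E_loss = pi * sigma_max * epsilon_max * sin(delta)
delta = 6 deg = 0.1047 rad
sin(delta) = 0.1045
E_loss = pi * 273049.0000 * 0.0512 * 0.1045
E_loss = 4590.8699


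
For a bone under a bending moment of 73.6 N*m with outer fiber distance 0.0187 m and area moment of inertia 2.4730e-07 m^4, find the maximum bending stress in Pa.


sigma = M * c / I
sigma = 73.6 * 0.0187 / 2.4730e-07
M * c = 1.3763
sigma = 5.5654e+06


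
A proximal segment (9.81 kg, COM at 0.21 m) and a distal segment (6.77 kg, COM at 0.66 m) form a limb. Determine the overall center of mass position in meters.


COM = (m1*x1 + m2*x2) / (m1 + m2)
COM = (9.81*0.21 + 6.77*0.66) / (9.81 + 6.77)
Numerator = 6.5283
Denominator = 16.5800
COM = 0.3937


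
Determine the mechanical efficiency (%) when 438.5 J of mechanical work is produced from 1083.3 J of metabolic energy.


eta = (W_mech / E_meta) * 100
eta = (438.5 / 1083.3) * 100
ratio = 0.4048
eta = 40.4782


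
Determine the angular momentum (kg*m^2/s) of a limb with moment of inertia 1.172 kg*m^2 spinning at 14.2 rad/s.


L = I * omega
L = 1.172 * 14.2
L = 16.6424


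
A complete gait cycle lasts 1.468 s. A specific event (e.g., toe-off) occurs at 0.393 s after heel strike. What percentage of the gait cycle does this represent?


pct = (event_time / cycle_time) * 100
pct = (0.393 / 1.468) * 100
ratio = 0.2677
pct = 26.7711


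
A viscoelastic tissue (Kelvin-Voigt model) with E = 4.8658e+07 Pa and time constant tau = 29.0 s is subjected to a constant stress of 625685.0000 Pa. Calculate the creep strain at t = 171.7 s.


epsilon(t) = (sigma/E) * (1 - exp(-t/tau))
sigma/E = 625685.0000 / 4.8658e+07 = 0.0129
exp(-t/tau) = exp(-171.7 / 29.0) = 0.0027
epsilon = 0.0129 * (1 - 0.0027)
epsilon = 0.0128


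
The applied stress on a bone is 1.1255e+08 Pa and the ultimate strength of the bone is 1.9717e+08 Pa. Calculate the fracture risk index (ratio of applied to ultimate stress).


FRI = applied / ultimate
FRI = 1.1255e+08 / 1.9717e+08
FRI = 0.5708


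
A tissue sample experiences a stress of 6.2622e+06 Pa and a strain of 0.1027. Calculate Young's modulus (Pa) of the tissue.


E = stress / strain
E = 6.2622e+06 / 0.1027
E = 6.0976e+07


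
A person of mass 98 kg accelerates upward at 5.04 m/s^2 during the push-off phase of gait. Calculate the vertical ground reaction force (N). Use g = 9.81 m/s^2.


GRF = m * (g + a)
GRF = 98 * (9.81 + 5.04)
GRF = 98 * 14.8500
GRF = 1455.3000


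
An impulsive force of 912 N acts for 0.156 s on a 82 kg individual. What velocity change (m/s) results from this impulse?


J = F * dt = 912 * 0.156 = 142.2720 N*s
delta_v = J / m
delta_v = 142.2720 / 82
delta_v = 1.7350


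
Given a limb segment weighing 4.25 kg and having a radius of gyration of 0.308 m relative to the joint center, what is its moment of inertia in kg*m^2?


I = m * k^2
I = 4.25 * 0.308^2
k^2 = 0.0949
I = 0.4032


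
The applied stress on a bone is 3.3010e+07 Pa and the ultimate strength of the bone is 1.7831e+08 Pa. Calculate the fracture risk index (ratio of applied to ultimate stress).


FRI = applied / ultimate
FRI = 3.3010e+07 / 1.7831e+08
FRI = 0.1851


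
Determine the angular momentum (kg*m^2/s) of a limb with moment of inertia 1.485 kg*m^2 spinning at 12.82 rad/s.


L = I * omega
L = 1.485 * 12.82
L = 19.0377


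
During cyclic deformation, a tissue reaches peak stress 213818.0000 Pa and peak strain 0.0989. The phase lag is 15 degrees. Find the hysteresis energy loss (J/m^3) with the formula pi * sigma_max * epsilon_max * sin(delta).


E_loss = pi * sigma_max * epsilon_max * sin(delta)
delta = 15 deg = 0.2618 rad
sin(delta) = 0.2588
E_loss = pi * 213818.0000 * 0.0989 * 0.2588
E_loss = 17194.3854


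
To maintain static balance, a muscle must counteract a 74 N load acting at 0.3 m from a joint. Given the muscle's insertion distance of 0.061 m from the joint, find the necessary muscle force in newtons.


F_muscle = W * d_load / d_muscle
F_muscle = 74 * 0.3 / 0.061
Numerator = 22.2000
F_muscle = 363.9344


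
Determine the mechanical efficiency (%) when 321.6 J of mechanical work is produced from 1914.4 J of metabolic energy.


eta = (W_mech / E_meta) * 100
eta = (321.6 / 1914.4) * 100
ratio = 0.1680
eta = 16.7990


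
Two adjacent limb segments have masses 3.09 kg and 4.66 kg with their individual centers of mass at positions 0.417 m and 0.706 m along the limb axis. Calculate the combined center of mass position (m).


COM = (m1*x1 + m2*x2) / (m1 + m2)
COM = (3.09*0.417 + 4.66*0.706) / (3.09 + 4.66)
Numerator = 4.5785
Denominator = 7.7500
COM = 0.5908


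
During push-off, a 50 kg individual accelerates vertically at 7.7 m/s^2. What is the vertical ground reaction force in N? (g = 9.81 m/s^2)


GRF = m * (g + a)
GRF = 50 * (9.81 + 7.7)
GRF = 50 * 17.5100
GRF = 875.5000


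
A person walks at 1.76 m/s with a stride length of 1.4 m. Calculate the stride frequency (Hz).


f = v / stride_length
f = 1.76 / 1.4
f = 1.2571


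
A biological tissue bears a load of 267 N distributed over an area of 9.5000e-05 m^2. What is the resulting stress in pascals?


stress = F / A
stress = 267 / 9.5000e-05
stress = 2.8105e+06


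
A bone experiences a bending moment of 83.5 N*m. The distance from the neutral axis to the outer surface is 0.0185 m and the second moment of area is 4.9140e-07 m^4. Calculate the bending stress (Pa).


sigma = M * c / I
sigma = 83.5 * 0.0185 / 4.9140e-07
M * c = 1.5447
sigma = 3.1436e+06


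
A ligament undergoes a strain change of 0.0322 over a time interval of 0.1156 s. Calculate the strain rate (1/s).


strain_rate = delta_strain / delta_t
strain_rate = 0.0322 / 0.1156
strain_rate = 0.2785


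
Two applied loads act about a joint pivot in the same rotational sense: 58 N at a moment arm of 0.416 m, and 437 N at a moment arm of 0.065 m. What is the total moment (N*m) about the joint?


M = F1 * d1 + F2 * d2
M = 58 * 0.416 + 437 * 0.065
M = 24.1280 + 28.4050
M = 52.5330


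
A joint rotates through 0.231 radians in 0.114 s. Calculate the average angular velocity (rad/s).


omega = delta_theta / delta_t
omega = 0.231 / 0.114
omega = 2.0263


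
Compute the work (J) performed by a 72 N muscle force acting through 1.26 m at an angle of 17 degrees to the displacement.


W = F * d * cos(theta)
theta = 17 deg = 0.2967 rad
cos(theta) = 0.9563
W = 72 * 1.26 * 0.9563
W = 86.7560


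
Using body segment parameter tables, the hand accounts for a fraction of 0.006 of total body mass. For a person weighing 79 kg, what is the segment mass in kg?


m_segment = body_mass * fraction
m_segment = 79 * 0.006
m_segment = 0.4740


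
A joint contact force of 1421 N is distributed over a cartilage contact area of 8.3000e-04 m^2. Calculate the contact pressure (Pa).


P = F / A
P = 1421 / 8.3000e-04
P = 1.7120e+06


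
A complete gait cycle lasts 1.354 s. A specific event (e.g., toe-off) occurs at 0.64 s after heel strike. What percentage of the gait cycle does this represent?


pct = (event_time / cycle_time) * 100
pct = (0.64 / 1.354) * 100
ratio = 0.4727
pct = 47.2674


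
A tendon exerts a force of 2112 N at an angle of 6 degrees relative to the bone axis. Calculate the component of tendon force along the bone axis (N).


F_eff = F_tendon * cos(theta)
theta = 6 deg = 0.1047 rad
cos(theta) = 0.9945
F_eff = 2112 * 0.9945
F_eff = 2100.4302


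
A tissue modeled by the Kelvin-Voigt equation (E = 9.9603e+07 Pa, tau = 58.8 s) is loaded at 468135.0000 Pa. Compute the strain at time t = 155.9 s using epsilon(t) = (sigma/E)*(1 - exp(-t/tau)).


epsilon(t) = (sigma/E) * (1 - exp(-t/tau))
sigma/E = 468135.0000 / 9.9603e+07 = 0.0047
exp(-t/tau) = exp(-155.9 / 58.8) = 0.0706
epsilon = 0.0047 * (1 - 0.0706)
epsilon = 0.0044


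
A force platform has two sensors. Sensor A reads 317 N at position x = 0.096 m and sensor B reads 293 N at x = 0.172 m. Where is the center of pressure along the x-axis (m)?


COP_x = (F1*x1 + F2*x2) / (F1 + F2)
COP_x = (317*0.096 + 293*0.172) / (317 + 293)
Numerator = 80.8280
Denominator = 610
COP_x = 0.1325


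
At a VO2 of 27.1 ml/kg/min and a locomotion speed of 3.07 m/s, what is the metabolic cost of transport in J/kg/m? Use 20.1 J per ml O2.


Power per kg = VO2 * 20.1 / 60
Power per kg = 27.1 * 20.1 / 60 = 9.0785 W/kg
Cost = power_per_kg / speed
Cost = 9.0785 / 3.07
Cost = 2.9572


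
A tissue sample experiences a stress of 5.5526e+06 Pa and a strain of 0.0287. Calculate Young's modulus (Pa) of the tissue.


E = stress / strain
E = 5.5526e+06 / 0.0287
E = 1.9347e+08


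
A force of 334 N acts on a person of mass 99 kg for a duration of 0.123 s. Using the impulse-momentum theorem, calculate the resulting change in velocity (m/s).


J = F * dt = 334 * 0.123 = 41.0820 N*s
delta_v = J / m
delta_v = 41.0820 / 99
delta_v = 0.4150


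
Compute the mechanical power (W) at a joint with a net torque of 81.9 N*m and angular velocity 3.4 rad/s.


P = M * omega
P = 81.9 * 3.4
P = 278.4600


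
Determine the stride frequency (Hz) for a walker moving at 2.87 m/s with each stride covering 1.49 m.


f = v / stride_length
f = 2.87 / 1.49
f = 1.9262


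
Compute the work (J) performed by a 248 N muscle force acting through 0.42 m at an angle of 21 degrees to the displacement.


W = F * d * cos(theta)
theta = 21 deg = 0.3665 rad
cos(theta) = 0.9336
W = 248 * 0.42 * 0.9336
W = 97.2417


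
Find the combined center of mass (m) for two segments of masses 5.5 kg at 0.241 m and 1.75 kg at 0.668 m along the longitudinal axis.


COM = (m1*x1 + m2*x2) / (m1 + m2)
COM = (5.5*0.241 + 1.75*0.668) / (5.5 + 1.75)
Numerator = 2.4945
Denominator = 7.2500
COM = 0.3441


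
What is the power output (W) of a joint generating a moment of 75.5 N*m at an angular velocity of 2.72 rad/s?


P = M * omega
P = 75.5 * 2.72
P = 205.3600


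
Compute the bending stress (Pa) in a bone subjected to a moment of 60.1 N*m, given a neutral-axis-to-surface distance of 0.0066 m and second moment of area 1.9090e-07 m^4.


sigma = M * c / I
sigma = 60.1 * 0.0066 / 1.9090e-07
M * c = 0.3967
sigma = 2.0778e+06


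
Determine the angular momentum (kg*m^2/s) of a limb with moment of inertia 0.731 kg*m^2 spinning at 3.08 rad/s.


L = I * omega
L = 0.731 * 3.08
L = 2.2515


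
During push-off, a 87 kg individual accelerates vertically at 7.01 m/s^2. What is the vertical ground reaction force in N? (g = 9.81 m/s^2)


GRF = m * (g + a)
GRF = 87 * (9.81 + 7.01)
GRF = 87 * 16.8200
GRF = 1463.3400


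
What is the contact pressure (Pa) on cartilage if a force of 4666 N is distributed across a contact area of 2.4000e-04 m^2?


P = F / A
P = 4666 / 2.4000e-04
P = 1.9442e+07


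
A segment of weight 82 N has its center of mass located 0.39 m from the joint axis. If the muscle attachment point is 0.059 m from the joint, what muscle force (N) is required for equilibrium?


F_muscle = W * d_load / d_muscle
F_muscle = 82 * 0.39 / 0.059
Numerator = 31.9800
F_muscle = 542.0339


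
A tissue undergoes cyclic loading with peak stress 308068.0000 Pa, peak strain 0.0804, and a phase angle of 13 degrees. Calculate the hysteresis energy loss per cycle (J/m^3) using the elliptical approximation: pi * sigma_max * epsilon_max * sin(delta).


E_loss = pi * sigma_max * epsilon_max * sin(delta)
delta = 13 deg = 0.2269 rad
sin(delta) = 0.2250
E_loss = pi * 308068.0000 * 0.0804 * 0.2250
E_loss = 17504.1305


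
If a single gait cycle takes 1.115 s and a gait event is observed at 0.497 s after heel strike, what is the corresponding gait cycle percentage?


pct = (event_time / cycle_time) * 100
pct = (0.497 / 1.115) * 100
ratio = 0.4457
pct = 44.5740


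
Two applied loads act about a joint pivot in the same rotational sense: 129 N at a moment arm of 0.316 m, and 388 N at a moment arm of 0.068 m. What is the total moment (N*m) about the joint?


M = F1 * d1 + F2 * d2
M = 129 * 0.316 + 388 * 0.068
M = 40.7640 + 26.3840
M = 67.1480


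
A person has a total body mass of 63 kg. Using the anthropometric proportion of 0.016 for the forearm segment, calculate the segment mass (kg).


m_segment = body_mass * fraction
m_segment = 63 * 0.016
m_segment = 1.0080


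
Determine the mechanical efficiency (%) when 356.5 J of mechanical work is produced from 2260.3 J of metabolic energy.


eta = (W_mech / E_meta) * 100
eta = (356.5 / 2260.3) * 100
ratio = 0.1577
eta = 15.7722


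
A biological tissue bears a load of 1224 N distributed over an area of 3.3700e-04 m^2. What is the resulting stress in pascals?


stress = F / A
stress = 1224 / 3.3700e-04
stress = 3.6320e+06


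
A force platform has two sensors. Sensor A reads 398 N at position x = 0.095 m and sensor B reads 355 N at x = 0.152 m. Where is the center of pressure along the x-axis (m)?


COP_x = (F1*x1 + F2*x2) / (F1 + F2)
COP_x = (398*0.095 + 355*0.152) / (398 + 355)
Numerator = 91.7700
Denominator = 753
COP_x = 0.1219


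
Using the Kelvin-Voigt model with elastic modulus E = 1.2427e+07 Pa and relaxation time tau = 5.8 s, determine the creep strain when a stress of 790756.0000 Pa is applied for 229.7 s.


epsilon(t) = (sigma/E) * (1 - exp(-t/tau))
sigma/E = 790756.0000 / 1.2427e+07 = 0.0636
exp(-t/tau) = exp(-229.7 / 5.8) = 6.3160e-18
epsilon = 0.0636 * (1 - 6.3160e-18)
epsilon = 0.0636


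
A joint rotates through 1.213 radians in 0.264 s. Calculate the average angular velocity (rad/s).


omega = delta_theta / delta_t
omega = 1.213 / 0.264
omega = 4.5947


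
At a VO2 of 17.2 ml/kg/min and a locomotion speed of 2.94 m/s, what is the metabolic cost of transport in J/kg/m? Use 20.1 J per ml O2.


Power per kg = VO2 * 20.1 / 60
Power per kg = 17.2 * 20.1 / 60 = 5.7620 W/kg
Cost = power_per_kg / speed
Cost = 5.7620 / 2.94
Cost = 1.9599


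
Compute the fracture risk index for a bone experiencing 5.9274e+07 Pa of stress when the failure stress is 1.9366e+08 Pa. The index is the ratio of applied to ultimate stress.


FRI = applied / ultimate
FRI = 5.9274e+07 / 1.9366e+08
FRI = 0.3061


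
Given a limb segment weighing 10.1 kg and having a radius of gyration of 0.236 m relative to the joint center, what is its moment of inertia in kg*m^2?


I = m * k^2
I = 10.1 * 0.236^2
k^2 = 0.0557
I = 0.5625


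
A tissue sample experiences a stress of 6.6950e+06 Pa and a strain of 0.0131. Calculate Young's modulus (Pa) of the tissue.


E = stress / strain
E = 6.6950e+06 / 0.0131
E = 5.1107e+08


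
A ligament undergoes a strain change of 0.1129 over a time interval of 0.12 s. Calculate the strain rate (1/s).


strain_rate = delta_strain / delta_t
strain_rate = 0.1129 / 0.12
strain_rate = 0.9408


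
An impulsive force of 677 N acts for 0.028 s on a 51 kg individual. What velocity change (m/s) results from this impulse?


J = F * dt = 677 * 0.028 = 18.9560 N*s
delta_v = J / m
delta_v = 18.9560 / 51
delta_v = 0.3717


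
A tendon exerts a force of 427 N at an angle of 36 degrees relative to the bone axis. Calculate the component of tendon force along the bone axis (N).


F_eff = F_tendon * cos(theta)
theta = 36 deg = 0.6283 rad
cos(theta) = 0.8090
F_eff = 427 * 0.8090
F_eff = 345.4503


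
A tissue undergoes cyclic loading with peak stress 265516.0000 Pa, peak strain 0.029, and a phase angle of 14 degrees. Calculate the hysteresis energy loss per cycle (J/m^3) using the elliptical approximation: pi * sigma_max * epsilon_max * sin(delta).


E_loss = pi * sigma_max * epsilon_max * sin(delta)
delta = 14 deg = 0.2443 rad
sin(delta) = 0.2419
E_loss = pi * 265516.0000 * 0.029 * 0.2419
E_loss = 5852.1270


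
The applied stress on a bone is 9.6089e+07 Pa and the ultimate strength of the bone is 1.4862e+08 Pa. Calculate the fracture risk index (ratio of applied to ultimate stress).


FRI = applied / ultimate
FRI = 9.6089e+07 / 1.4862e+08
FRI = 0.6465


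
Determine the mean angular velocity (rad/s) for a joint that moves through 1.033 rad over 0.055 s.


omega = delta_theta / delta_t
omega = 1.033 / 0.055
omega = 18.7818


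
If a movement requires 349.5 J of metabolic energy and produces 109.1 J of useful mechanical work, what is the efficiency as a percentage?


eta = (W_mech / E_meta) * 100
eta = (109.1 / 349.5) * 100
ratio = 0.3122
eta = 31.2160


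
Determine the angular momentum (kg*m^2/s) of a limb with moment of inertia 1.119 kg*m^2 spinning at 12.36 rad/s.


L = I * omega
L = 1.119 * 12.36
L = 13.8308


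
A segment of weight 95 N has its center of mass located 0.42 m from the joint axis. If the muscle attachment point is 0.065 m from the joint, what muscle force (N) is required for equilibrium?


F_muscle = W * d_load / d_muscle
F_muscle = 95 * 0.42 / 0.065
Numerator = 39.9000
F_muscle = 613.8462


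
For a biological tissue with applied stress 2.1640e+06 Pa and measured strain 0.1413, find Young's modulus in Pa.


E = stress / strain
E = 2.1640e+06 / 0.1413
E = 1.5315e+07


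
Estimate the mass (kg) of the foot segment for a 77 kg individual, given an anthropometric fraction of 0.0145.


m_segment = body_mass * fraction
m_segment = 77 * 0.0145
m_segment = 1.1165


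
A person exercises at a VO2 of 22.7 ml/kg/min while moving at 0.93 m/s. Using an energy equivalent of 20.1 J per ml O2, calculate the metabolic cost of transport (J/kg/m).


Power per kg = VO2 * 20.1 / 60
Power per kg = 22.7 * 20.1 / 60 = 7.6045 W/kg
Cost = power_per_kg / speed
Cost = 7.6045 / 0.93
Cost = 8.1769


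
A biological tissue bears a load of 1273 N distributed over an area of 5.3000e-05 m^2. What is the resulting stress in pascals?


stress = F / A
stress = 1273 / 5.3000e-05
stress = 2.4019e+07


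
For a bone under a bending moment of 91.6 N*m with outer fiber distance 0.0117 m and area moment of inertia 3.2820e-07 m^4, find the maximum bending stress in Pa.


sigma = M * c / I
sigma = 91.6 * 0.0117 / 3.2820e-07
M * c = 1.0717
sigma = 3.2654e+06


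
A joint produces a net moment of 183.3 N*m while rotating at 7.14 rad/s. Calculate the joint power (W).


P = M * omega
P = 183.3 * 7.14
P = 1308.7620


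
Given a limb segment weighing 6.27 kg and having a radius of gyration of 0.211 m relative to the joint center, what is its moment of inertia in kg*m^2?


I = m * k^2
I = 6.27 * 0.211^2
k^2 = 0.0445
I = 0.2791


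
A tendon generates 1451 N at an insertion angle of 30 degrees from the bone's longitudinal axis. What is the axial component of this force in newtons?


F_eff = F_tendon * cos(theta)
theta = 30 deg = 0.5236 rad
cos(theta) = 0.8660
F_eff = 1451 * 0.8660
F_eff = 1256.6029


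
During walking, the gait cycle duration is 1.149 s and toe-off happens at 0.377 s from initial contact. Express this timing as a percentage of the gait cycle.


pct = (event_time / cycle_time) * 100
pct = (0.377 / 1.149) * 100
ratio = 0.3281
pct = 32.8111


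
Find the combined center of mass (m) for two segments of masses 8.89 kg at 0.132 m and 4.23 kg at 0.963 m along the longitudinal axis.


COM = (m1*x1 + m2*x2) / (m1 + m2)
COM = (8.89*0.132 + 4.23*0.963) / (8.89 + 4.23)
Numerator = 5.2470
Denominator = 13.1200
COM = 0.3999


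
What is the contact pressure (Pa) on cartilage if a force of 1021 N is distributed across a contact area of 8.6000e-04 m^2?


P = F / A
P = 1021 / 8.6000e-04
P = 1.1872e+06


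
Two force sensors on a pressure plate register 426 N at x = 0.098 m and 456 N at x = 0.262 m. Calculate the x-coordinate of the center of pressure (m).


COP_x = (F1*x1 + F2*x2) / (F1 + F2)
COP_x = (426*0.098 + 456*0.262) / (426 + 456)
Numerator = 161.2200
Denominator = 882
COP_x = 0.1828


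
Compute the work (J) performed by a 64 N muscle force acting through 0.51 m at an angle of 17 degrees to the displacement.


W = F * d * cos(theta)
theta = 17 deg = 0.2967 rad
cos(theta) = 0.9563
W = 64 * 0.51 * 0.9563
W = 31.2138


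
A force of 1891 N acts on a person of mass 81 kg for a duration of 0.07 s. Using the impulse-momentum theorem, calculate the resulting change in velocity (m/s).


J = F * dt = 1891 * 0.07 = 132.3700 N*s
delta_v = J / m
delta_v = 132.3700 / 81
delta_v = 1.6342


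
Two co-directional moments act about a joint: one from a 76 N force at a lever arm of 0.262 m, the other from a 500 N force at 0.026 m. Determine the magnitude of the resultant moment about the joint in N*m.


M = F1 * d1 + F2 * d2
M = 76 * 0.262 + 500 * 0.026
M = 19.9120 + 13.0000
M = 32.9120


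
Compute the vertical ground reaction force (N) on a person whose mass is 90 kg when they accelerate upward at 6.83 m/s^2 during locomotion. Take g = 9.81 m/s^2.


GRF = m * (g + a)
GRF = 90 * (9.81 + 6.83)
GRF = 90 * 16.6400
GRF = 1497.6000


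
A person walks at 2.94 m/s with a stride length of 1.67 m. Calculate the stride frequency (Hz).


f = v / stride_length
f = 2.94 / 1.67
f = 1.7605


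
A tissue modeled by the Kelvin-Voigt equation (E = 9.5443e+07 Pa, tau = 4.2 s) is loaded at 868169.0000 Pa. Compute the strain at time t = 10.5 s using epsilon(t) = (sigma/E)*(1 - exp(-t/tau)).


epsilon(t) = (sigma/E) * (1 - exp(-t/tau))
sigma/E = 868169.0000 / 9.5443e+07 = 0.0091
exp(-t/tau) = exp(-10.5 / 4.2) = 0.0821
epsilon = 0.0091 * (1 - 0.0821)
epsilon = 0.0083


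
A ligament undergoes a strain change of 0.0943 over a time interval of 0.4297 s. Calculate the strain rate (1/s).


strain_rate = delta_strain / delta_t
strain_rate = 0.0943 / 0.4297
strain_rate = 0.2195


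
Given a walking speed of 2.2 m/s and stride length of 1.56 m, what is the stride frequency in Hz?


f = v / stride_length
f = 2.2 / 1.56
f = 1.4103


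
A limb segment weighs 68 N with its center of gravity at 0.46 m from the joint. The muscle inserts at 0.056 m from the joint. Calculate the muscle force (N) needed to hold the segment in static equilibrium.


F_muscle = W * d_load / d_muscle
F_muscle = 68 * 0.46 / 0.056
Numerator = 31.2800
F_muscle = 558.5714


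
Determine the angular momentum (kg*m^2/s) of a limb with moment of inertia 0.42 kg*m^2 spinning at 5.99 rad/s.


L = I * omega
L = 0.42 * 5.99
L = 2.5158


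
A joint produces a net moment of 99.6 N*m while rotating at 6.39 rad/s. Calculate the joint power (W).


P = M * omega
P = 99.6 * 6.39
P = 636.4440


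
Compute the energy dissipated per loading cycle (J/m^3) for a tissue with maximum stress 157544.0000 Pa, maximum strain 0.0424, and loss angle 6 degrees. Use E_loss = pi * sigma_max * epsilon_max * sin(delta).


E_loss = pi * sigma_max * epsilon_max * sin(delta)
delta = 6 deg = 0.1047 rad
sin(delta) = 0.1045
E_loss = pi * 157544.0000 * 0.0424 * 0.1045
E_loss = 2193.5734


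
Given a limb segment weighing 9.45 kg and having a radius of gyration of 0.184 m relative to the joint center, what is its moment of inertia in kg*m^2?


I = m * k^2
I = 9.45 * 0.184^2
k^2 = 0.0339
I = 0.3199


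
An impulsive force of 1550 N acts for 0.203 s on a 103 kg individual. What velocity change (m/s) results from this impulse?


J = F * dt = 1550 * 0.203 = 314.6500 N*s
delta_v = J / m
delta_v = 314.6500 / 103
delta_v = 3.0549


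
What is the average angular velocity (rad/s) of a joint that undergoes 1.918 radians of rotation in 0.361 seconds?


omega = delta_theta / delta_t
omega = 1.918 / 0.361
omega = 5.3130


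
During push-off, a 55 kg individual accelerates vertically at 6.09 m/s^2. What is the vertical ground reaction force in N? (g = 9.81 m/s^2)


GRF = m * (g + a)
GRF = 55 * (9.81 + 6.09)
GRF = 55 * 15.9000
GRF = 874.5000


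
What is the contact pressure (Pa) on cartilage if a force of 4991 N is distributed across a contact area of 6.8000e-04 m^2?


P = F / A
P = 4991 / 6.8000e-04
P = 7.3397e+06


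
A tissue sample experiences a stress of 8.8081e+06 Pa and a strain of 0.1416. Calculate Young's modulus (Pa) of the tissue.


E = stress / strain
E = 8.8081e+06 / 0.1416
E = 6.2204e+07


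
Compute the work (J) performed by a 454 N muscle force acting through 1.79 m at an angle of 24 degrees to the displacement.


W = F * d * cos(theta)
theta = 24 deg = 0.4189 rad
cos(theta) = 0.9135
W = 454 * 1.79 * 0.9135
W = 742.4019


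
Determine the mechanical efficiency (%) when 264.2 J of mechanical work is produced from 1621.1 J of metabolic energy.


eta = (W_mech / E_meta) * 100
eta = (264.2 / 1621.1) * 100
ratio = 0.1630
eta = 16.2976


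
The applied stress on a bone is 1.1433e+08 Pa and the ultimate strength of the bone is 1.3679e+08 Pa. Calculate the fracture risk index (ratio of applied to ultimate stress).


FRI = applied / ultimate
FRI = 1.1433e+08 / 1.3679e+08
FRI = 0.8358


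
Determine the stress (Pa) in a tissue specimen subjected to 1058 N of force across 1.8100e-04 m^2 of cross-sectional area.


stress = F / A
stress = 1058 / 1.8100e-04
stress = 5.8453e+06


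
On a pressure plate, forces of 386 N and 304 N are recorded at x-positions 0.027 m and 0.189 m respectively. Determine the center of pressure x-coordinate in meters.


COP_x = (F1*x1 + F2*x2) / (F1 + F2)
COP_x = (386*0.027 + 304*0.189) / (386 + 304)
Numerator = 67.8780
Denominator = 690
COP_x = 0.0984


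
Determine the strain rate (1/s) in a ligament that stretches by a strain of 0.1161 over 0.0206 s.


strain_rate = delta_strain / delta_t
strain_rate = 0.1161 / 0.0206
strain_rate = 5.6359


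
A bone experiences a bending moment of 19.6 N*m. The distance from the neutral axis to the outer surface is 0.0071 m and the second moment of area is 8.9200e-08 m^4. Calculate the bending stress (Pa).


sigma = M * c / I
sigma = 19.6 * 0.0071 / 8.9200e-08
M * c = 0.1392
sigma = 1.5601e+06


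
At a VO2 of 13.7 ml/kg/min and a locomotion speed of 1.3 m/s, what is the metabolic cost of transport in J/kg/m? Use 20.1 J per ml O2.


Power per kg = VO2 * 20.1 / 60
Power per kg = 13.7 * 20.1 / 60 = 4.5895 W/kg
Cost = power_per_kg / speed
Cost = 4.5895 / 1.3
Cost = 3.5304


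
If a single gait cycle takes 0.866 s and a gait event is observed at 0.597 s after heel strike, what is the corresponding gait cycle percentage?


pct = (event_time / cycle_time) * 100
pct = (0.597 / 0.866) * 100
ratio = 0.6894
pct = 68.9376


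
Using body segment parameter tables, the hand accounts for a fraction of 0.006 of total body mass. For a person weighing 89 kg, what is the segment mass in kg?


m_segment = body_mass * fraction
m_segment = 89 * 0.006
m_segment = 0.5340


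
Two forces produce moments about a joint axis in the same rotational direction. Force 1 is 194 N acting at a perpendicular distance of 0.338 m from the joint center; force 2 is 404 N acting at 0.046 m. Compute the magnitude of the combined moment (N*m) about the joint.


M = F1 * d1 + F2 * d2
M = 194 * 0.338 + 404 * 0.046
M = 65.5720 + 18.5840
M = 84.1560


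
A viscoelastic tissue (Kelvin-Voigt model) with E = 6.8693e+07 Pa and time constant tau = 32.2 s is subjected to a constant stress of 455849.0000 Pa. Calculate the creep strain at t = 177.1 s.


epsilon(t) = (sigma/E) * (1 - exp(-t/tau))
sigma/E = 455849.0000 / 6.8693e+07 = 0.0066
exp(-t/tau) = exp(-177.1 / 32.2) = 0.0041
epsilon = 0.0066 * (1 - 0.0041)
epsilon = 0.0066


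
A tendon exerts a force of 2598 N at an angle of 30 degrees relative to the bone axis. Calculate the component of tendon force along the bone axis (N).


F_eff = F_tendon * cos(theta)
theta = 30 deg = 0.5236 rad
cos(theta) = 0.8660
F_eff = 2598 * 0.8660
F_eff = 2249.9340


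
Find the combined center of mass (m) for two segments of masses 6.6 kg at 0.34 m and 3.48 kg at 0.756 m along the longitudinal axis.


COM = (m1*x1 + m2*x2) / (m1 + m2)
COM = (6.6*0.34 + 3.48*0.756) / (6.6 + 3.48)
Numerator = 4.8749
Denominator = 10.0800
COM = 0.4836


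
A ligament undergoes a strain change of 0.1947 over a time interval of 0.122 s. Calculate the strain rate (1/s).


strain_rate = delta_strain / delta_t
strain_rate = 0.1947 / 0.122
strain_rate = 1.5959


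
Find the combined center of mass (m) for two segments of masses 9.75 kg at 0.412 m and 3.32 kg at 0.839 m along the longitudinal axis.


COM = (m1*x1 + m2*x2) / (m1 + m2)
COM = (9.75*0.412 + 3.32*0.839) / (9.75 + 3.32)
Numerator = 6.8025
Denominator = 13.0700
COM = 0.5205


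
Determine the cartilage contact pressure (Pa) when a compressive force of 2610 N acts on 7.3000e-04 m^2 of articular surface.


P = F / A
P = 2610 / 7.3000e-04
P = 3.5753e+06


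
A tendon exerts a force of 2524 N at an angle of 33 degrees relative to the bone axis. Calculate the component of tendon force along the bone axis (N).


F_eff = F_tendon * cos(theta)
theta = 33 deg = 0.5760 rad
cos(theta) = 0.8387
F_eff = 2524 * 0.8387
F_eff = 2116.8045


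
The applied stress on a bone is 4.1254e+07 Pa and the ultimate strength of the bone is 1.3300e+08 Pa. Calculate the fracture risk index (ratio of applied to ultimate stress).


FRI = applied / ultimate
FRI = 4.1254e+07 / 1.3300e+08
FRI = 0.3102


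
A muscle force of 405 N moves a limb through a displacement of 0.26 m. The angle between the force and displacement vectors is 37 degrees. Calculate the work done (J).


W = F * d * cos(theta)
theta = 37 deg = 0.6458 rad
cos(theta) = 0.7986
W = 405 * 0.26 * 0.7986
W = 84.0963


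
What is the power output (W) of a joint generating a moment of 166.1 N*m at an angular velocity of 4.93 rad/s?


P = M * omega
P = 166.1 * 4.93
P = 818.8730


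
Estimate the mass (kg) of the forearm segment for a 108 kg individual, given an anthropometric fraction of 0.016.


m_segment = body_mass * fraction
m_segment = 108 * 0.016
m_segment = 1.7280


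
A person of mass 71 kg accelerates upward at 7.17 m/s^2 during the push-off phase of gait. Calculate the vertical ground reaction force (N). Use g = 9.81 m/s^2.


GRF = m * (g + a)
GRF = 71 * (9.81 + 7.17)
GRF = 71 * 16.9800
GRF = 1205.5800


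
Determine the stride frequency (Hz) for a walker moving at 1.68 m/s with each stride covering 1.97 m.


f = v / stride_length
f = 1.68 / 1.97
f = 0.8528


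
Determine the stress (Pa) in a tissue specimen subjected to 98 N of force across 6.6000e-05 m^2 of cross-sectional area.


stress = F / A
stress = 98 / 6.6000e-05
stress = 1.4848e+06


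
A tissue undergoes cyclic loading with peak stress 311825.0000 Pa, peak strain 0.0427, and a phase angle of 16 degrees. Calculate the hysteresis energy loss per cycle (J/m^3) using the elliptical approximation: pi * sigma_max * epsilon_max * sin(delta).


E_loss = pi * sigma_max * epsilon_max * sin(delta)
delta = 16 deg = 0.2793 rad
sin(delta) = 0.2756
E_loss = pi * 311825.0000 * 0.0427 * 0.2756
E_loss = 11529.9322


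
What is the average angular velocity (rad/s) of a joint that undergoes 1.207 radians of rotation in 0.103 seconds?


omega = delta_theta / delta_t
omega = 1.207 / 0.103
omega = 11.7184


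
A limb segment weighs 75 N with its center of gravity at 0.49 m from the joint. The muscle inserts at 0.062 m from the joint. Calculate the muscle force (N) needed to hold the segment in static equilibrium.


F_muscle = W * d_load / d_muscle
F_muscle = 75 * 0.49 / 0.062
Numerator = 36.7500
F_muscle = 592.7419


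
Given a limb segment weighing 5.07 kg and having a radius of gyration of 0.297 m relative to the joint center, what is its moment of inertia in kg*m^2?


I = m * k^2
I = 5.07 * 0.297^2
k^2 = 0.0882
I = 0.4472


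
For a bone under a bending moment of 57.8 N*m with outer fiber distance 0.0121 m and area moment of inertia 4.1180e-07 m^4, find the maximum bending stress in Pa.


sigma = M * c / I
sigma = 57.8 * 0.0121 / 4.1180e-07
M * c = 0.6994
sigma = 1.6983e+06


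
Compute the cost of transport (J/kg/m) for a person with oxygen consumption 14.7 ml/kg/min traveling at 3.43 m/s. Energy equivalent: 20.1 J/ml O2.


Power per kg = VO2 * 20.1 / 60
Power per kg = 14.7 * 20.1 / 60 = 4.9245 W/kg
Cost = power_per_kg / speed
Cost = 4.9245 / 3.43
Cost = 1.4357


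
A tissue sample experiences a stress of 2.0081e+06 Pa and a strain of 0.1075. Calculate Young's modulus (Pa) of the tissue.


E = stress / strain
E = 2.0081e+06 / 0.1075
E = 1.8680e+07


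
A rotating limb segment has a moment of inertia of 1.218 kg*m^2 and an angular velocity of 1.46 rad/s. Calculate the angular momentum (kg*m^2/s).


L = I * omega
L = 1.218 * 1.46
L = 1.7783


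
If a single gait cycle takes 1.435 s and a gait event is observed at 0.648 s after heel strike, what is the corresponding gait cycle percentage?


pct = (event_time / cycle_time) * 100
pct = (0.648 / 1.435) * 100
ratio = 0.4516
pct = 45.1568


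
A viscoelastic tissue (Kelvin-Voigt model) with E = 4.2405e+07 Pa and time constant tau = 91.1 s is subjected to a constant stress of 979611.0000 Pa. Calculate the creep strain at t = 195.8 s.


epsilon(t) = (sigma/E) * (1 - exp(-t/tau))
sigma/E = 979611.0000 / 4.2405e+07 = 0.0231
exp(-t/tau) = exp(-195.8 / 91.1) = 0.1166
epsilon = 0.0231 * (1 - 0.1166)
epsilon = 0.0204


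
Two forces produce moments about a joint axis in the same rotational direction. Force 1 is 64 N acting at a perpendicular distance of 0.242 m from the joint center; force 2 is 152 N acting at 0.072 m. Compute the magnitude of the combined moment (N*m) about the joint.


M = F1 * d1 + F2 * d2
M = 64 * 0.242 + 152 * 0.072
M = 15.4880 + 10.9440
M = 26.4320


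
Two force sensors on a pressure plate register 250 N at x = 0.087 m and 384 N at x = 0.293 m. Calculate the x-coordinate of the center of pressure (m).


COP_x = (F1*x1 + F2*x2) / (F1 + F2)
COP_x = (250*0.087 + 384*0.293) / (250 + 384)
Numerator = 134.2620
Denominator = 634
COP_x = 0.2118


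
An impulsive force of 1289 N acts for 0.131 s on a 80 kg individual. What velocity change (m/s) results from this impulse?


J = F * dt = 1289 * 0.131 = 168.8590 N*s
delta_v = J / m
delta_v = 168.8590 / 80
delta_v = 2.1107


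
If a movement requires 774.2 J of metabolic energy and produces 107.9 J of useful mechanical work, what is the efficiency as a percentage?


eta = (W_mech / E_meta) * 100
eta = (107.9 / 774.2) * 100
ratio = 0.1394
eta = 13.9370


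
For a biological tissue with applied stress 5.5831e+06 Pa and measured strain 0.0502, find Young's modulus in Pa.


E = stress / strain
E = 5.5831e+06 / 0.0502
E = 1.1122e+08


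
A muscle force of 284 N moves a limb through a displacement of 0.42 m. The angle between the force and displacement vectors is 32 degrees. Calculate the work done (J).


W = F * d * cos(theta)
theta = 32 deg = 0.5585 rad
cos(theta) = 0.8480
W = 284 * 0.42 * 0.8480
W = 101.1552


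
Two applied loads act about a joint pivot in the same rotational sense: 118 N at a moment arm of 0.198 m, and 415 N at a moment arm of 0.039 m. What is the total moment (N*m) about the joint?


M = F1 * d1 + F2 * d2
M = 118 * 0.198 + 415 * 0.039
M = 23.3640 + 16.1850
M = 39.5490


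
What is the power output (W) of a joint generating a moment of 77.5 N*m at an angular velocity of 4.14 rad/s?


P = M * omega
P = 77.5 * 4.14
P = 320.8500


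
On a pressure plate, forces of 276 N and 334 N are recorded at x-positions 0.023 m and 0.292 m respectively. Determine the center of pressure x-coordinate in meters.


COP_x = (F1*x1 + F2*x2) / (F1 + F2)
COP_x = (276*0.023 + 334*0.292) / (276 + 334)
Numerator = 103.8760
Denominator = 610
COP_x = 0.1703


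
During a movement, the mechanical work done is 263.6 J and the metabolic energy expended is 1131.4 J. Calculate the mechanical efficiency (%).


eta = (W_mech / E_meta) * 100
eta = (263.6 / 1131.4) * 100
ratio = 0.2330
eta = 23.2986


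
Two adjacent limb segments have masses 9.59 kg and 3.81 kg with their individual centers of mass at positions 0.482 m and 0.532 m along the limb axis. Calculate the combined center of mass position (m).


COM = (m1*x1 + m2*x2) / (m1 + m2)
COM = (9.59*0.482 + 3.81*0.532) / (9.59 + 3.81)
Numerator = 6.6493
Denominator = 13.4000
COM = 0.4962


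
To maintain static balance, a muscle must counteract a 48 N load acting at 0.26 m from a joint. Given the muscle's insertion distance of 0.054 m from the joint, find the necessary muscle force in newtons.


F_muscle = W * d_load / d_muscle
F_muscle = 48 * 0.26 / 0.054
Numerator = 12.4800
F_muscle = 231.1111


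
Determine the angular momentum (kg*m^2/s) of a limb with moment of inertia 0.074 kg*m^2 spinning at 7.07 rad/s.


L = I * omega
L = 0.074 * 7.07
L = 0.5232


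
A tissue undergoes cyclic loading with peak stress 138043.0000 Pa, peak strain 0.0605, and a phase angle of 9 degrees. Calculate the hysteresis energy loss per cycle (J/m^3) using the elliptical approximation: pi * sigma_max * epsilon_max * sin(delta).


E_loss = pi * sigma_max * epsilon_max * sin(delta)
delta = 9 deg = 0.1571 rad
sin(delta) = 0.1564
E_loss = pi * 138043.0000 * 0.0605 * 0.1564
E_loss = 4104.4227


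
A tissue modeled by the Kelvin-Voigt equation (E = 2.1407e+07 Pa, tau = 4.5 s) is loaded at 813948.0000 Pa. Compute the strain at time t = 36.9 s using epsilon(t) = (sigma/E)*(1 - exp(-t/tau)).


epsilon(t) = (sigma/E) * (1 - exp(-t/tau))
sigma/E = 813948.0000 / 2.1407e+07 = 0.0380
exp(-t/tau) = exp(-36.9 / 4.5) = 2.7465e-04
epsilon = 0.0380 * (1 - 2.7465e-04)
epsilon = 0.0380


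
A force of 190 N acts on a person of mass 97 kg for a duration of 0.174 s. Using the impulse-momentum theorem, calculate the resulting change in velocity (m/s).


J = F * dt = 190 * 0.174 = 33.0600 N*s
delta_v = J / m
delta_v = 33.0600 / 97
delta_v = 0.3408


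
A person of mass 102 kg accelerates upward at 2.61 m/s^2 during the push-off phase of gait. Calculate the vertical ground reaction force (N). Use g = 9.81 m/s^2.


GRF = m * (g + a)
GRF = 102 * (9.81 + 2.61)
GRF = 102 * 12.4200
GRF = 1266.8400


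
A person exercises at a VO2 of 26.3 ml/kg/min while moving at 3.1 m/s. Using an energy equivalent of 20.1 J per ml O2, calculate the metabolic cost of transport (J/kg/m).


Power per kg = VO2 * 20.1 / 60
Power per kg = 26.3 * 20.1 / 60 = 8.8105 W/kg
Cost = power_per_kg / speed
Cost = 8.8105 / 3.1
Cost = 2.8421


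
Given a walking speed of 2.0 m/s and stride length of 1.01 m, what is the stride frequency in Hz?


f = v / stride_length
f = 2.0 / 1.01
f = 1.9802


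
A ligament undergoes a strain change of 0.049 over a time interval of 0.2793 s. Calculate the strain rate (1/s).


strain_rate = delta_strain / delta_t
strain_rate = 0.049 / 0.2793
strain_rate = 0.1754


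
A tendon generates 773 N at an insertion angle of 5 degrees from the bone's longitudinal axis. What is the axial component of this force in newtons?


F_eff = F_tendon * cos(theta)
theta = 5 deg = 0.0873 rad
cos(theta) = 0.9962
F_eff = 773 * 0.9962
F_eff = 770.0585
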